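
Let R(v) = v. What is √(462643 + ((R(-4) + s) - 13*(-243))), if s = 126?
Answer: 2*√116481 ≈ 682.59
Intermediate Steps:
√(462643 + ((R(-4) + s) - 13*(-243))) = √(462643 + ((-4 + 126) - 13*(-243))) = √(462643 + (122 + 3159)) = √(462643 + 3281) = √465924 = 2*√116481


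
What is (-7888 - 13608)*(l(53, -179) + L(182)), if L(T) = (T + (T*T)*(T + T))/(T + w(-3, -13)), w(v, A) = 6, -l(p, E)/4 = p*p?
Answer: -53444161300/47 ≈ -1.1371e+9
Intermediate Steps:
l(p, E) = -4*p² (l(p, E) = -4*p*p = -4*p²)
L(T) = (T + 2*T³)/(6 + T) (L(T) = (T + (T*T)*(T + T))/(T + 6) = (T + T²*(2*T))/(6 + T) = (T + 2*T³)/(6 + T))
(-7888 - 13608)*(l(53, -179) + L(182)) = (-7888 - 13608)*(-4*53² + (182 + 2*182³)/(6 + 182)) = -21496*(-4*2809 + (182 + 2*6028568)/188) = -21496*(-11236 + (182 + 12057136)/188) = -21496*(-11236 + (1/188)*12057318) = -21496*(-11236 + 6028659/94) = -21496*4972475/94 = -53444161300/47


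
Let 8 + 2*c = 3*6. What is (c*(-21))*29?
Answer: -3045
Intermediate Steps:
c = 5 (c = -4 + (3*6)/2 = -4 + (½)*18 = -4 + 9 = 5)
(c*(-21))*29 = (5*(-21))*29 = -105*29 = -3045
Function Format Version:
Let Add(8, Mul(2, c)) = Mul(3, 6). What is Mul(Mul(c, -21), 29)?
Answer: -3045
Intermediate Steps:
c = 5 (c = Add(-4, Mul(Rational(1, 2), Mul(3, 6))) = Add(-4, Mul(Rational(1, 2), 18)) = Add(-4, 9) = 5)
Mul(Mul(c, -21), 29) = Mul(Mul(5, -21), 29) = Mul(-105, 29) = -3045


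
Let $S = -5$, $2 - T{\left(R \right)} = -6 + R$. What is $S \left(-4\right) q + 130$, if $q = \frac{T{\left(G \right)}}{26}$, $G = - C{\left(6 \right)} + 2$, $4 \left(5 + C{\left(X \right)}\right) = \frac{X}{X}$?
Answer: $\frac{3405}{26} \approx 130.96$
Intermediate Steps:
$C{\left(X \right)} = - \frac{19}{4}$ ($C{\left(X \right)} = -5 + \frac{X \frac{1}{X}}{4} = -5 + \frac{1}{4} \cdot 1 = -5 + \frac{1}{4} = - \frac{19}{4}$)
$G = \frac{27}{4}$ ($G = \left(-1\right) \left(- \frac{19}{4}\right) + 2 = \frac{19}{4} + 2 = \frac{27}{4} \approx 6.75$)
$T{\left(R \right)} = 8 - R$ ($T{\left(R \right)} = 2 - \left(-6 + R\right) = 8 - R$)
$q = \frac{5}{104}$ ($q = \frac{8 - \frac{27}{4}}{26} = \left(8 - \frac{27}{4}\right) \frac{1}{26} = \frac{5}{4} \cdot \frac{1}{26} = \frac{5}{104} \approx 0.048077$)
$S \left(-4\right) q + 130 = \left(-5\right) \left(-4\right) \frac{5}{104} + 130 = 20 \cdot \frac{5}{104} + 130 = \frac{25}{26} + 130 = \frac{3405}{26}$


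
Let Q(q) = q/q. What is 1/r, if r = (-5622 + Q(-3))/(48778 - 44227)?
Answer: -4551/5621 ≈ -0.80964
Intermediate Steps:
Q(q) = 1
r = -5621/4551 (r = (-5622 + 1)/(48778 - 44227) = -5621/4551 ≈ -1.2351)
1/r = 1/(-5621/4551) = -4551/5621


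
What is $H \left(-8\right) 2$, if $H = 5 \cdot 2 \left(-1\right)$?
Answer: $160$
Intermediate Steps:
$H = -10$ ($H = 10 \left(-1\right) = -10$)
$H \left(-8\right) 2 = \left(-10\right) \left(-8\right) 2 = 80 \cdot 2 = 160$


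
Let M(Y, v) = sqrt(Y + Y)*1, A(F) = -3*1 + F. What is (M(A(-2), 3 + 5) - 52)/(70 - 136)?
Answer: 26/33 - I*sqrt(10)/66 ≈ 0.78788 - 0.047913*I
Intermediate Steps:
A(F) = -3 + F
M(Y, v) = sqrt(2)*sqrt(Y) (M(Y, v) = sqrt(2*Y)*1 = (sqrt(2)*sqrt(Y))*1 = sqrt(2)*sqrt(Y))
(M(A(-2), 3 + 5) - 52)/(70 - 136) = (sqrt(2)*sqrt(-3 - 2) - 52)/(70 - 136) = (sqrt(2)*sqrt(-5) - 52)/(-66) = (sqrt(2)*(I*sqrt(5)) - 52)*(-1/66) = (I*sqrt(10) - 52)*(-1/66) = (-52 + I*sqrt(10))*(-1/66) = 26/33 - I*sqrt(10)/66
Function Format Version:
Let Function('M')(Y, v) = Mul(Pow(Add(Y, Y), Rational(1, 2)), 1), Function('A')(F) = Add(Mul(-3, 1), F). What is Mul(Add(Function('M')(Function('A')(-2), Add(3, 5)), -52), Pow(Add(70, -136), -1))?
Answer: Add(Rational(26, 33), Mul(Rational(-1, 66), I, Pow(10, Rational(1, 2)))) ≈ Add(0.78788, Mul(-0.047913, I))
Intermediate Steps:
Function('A')(F) = Add(-3, F)
Function('M')(Y, v) = Mul(Pow(2, Rational(1, 2)), Pow(Y, Rational(1, 2))) (Function('M')(Y, v) = Mul(Pow(Mul(2, Y), Rational(1, 2)), 1) = Mul(Mul(Pow(2, Rational(1, 2)), Pow(Y, Rational(1, 2))), 1) = Mul(Pow(2, Rational(1, 2)), Pow(Y, Rational(1, 2))))
Mul(Add(Function('M')(Function('A')(-2), Add(3, 5)), -52), Pow(Add(70, -136), -1)) = Mul(Add(Mul(Pow(2, Rational(1, 2)), Pow(Add(-3, -2), Rational(1, 2))), -52), Pow(Add(70, -136), -1)) = Mul(Add(Mul(Pow(2, Rational(1, 2)), Pow(-5, Rational(1, 2))), -52), Pow(-66, -1)) = Mul(Add(Mul(Pow(2, Rational(1, 2)), Mul(I, Pow(5, Rational(1, 2)))), -52), Rational(-1, 66)) = Mul(Add(Mul(I, Pow(10, Rational(1, 2))), -52), Rational(-1, 66)) = Mul(Add(-52, Mul(I, Pow(10, Rational(1, 2)))), Rational(-1, 66)) = Add(Rational(26, 33), Mul(Rational(-1, 66), I, Pow(10, Rational(1, 2))))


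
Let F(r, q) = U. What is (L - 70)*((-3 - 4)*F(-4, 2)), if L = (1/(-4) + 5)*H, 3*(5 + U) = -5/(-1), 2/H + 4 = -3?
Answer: -1665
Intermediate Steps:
H = -2/7 (H = 2/(-4 - 3) = 2/(-7) = 2*(-⅐) = -2/7 ≈ -0.28571)
U = -10/3 (U = -5 + (-5/(-1))/3 = -5 + (-5*(-1))/3 = -5 + (⅓)*5 = -5 + 5/3 = -10/3 ≈ -3.3333)
F(r, q) = -10/3
L = -19/14 (L = (1/(-4) + 5)*(-2/7) = (-¼ + 5)*(-2/7) = (19/4)*(-2/7) = -19/14 ≈ -1.3571)
(L - 70)*((-3 - 4)*F(-4, 2)) = (-19/14 - 70)*((-3 - 4)*(-10/3)) = -(-999)*(-10)/(2*3) = -999/14*70/3 = -1665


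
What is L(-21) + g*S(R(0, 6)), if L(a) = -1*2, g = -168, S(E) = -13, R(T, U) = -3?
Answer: 2182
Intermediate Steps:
L(a) = -2
L(-21) + g*S(R(0, 6)) = -2 - 168*(-13) = -2 + 2184 = 2182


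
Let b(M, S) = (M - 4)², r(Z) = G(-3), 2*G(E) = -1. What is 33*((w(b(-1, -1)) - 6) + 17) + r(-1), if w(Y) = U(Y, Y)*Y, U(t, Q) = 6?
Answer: 10625/2 ≈ 5312.5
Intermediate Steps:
G(E) = -½ (G(E) = (½)*(-1) = -½)
r(Z) = -½
b(M, S) = (-4 + M)²
w(Y) = 6*Y
33*((w(b(-1, -1)) - 6) + 17) + r(-1) = 33*((6*(-4 - 1)² - 6) + 17) - ½ = 33*((6*(-5)² - 6) + 17) - ½ = 33*((6*25 - 6) + 17) - ½ = 33*((150 - 6) + 17) - ½ = 33*(144 + 17) - ½ = 33*161 - ½ = 5313 - ½ = 10625/2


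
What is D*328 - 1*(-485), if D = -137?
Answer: -44451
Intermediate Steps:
D*328 - 1*(-485) = -137*328 - 1*(-485) = -44936 + 485 = -44451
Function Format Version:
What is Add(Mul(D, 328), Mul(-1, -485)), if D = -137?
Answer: -44451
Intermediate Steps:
Add(Mul(D, 328), Mul(-1, -485)) = Add(Mul(-137, 328), Mul(-1, -485)) = Add(-44936, 485) = -44451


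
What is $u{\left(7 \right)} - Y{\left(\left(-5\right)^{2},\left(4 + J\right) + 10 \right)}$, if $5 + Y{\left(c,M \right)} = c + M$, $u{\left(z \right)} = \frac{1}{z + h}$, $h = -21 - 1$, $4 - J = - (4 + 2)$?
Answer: $- \frac{661}{15} \approx -44.067$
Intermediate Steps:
$J = 10$ ($J = 4 - - (4 + 2) = 4 - \left(-1\right) 6 = 4 - -6 = 4 + 6 = 10$)
$h = -22$
$u{\left(z \right)} = \frac{1}{-22 + z}$ ($u{\left(z \right)} = \frac{1}{z - 22} = \frac{1}{-22 + z}$)
$Y{\left(c,M \right)} = -5 + M + c$ ($Y{\left(c,M \right)} = -5 + \left(c + M\right) = -5 + \left(M + c\right) = -5 + M + c$)
$u{\left(7 \right)} - Y{\left(\left(-5\right)^{2},\left(4 + J\right) + 10 \right)} = \frac{1}{-22 + 7} - \left(-5 + \left(\left(4 + 10\right) + 10\right) + \left(-5\right)^{2}\right) = \frac{1}{-15} - \left(-5 + \left(14 + 10\right) + 25\right) = - \frac{1}{15} - \left(-5 + 24 + 25\right) = - \frac{1}{15} - 44 = - \frac{661}{15}$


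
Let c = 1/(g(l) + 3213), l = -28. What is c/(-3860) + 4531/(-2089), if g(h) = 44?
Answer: -56963824709/26262949780 ≈ -2.1690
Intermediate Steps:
c = 1/3257 (c = 1/(44 + 3213) = 1/3257 ≈ 0.00030703)
c/(-3860) + 4531/(-2089) = (1/3257)/(-3860) + 4531/(-2089) = (1/3257)*(-1/3860) + 4531*(-1/2089) = -1/12572020 - 4531/2089 = -56963824709/26262949780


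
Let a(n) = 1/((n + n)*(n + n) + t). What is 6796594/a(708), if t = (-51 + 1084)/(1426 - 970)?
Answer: 3107085270512993/228 ≈ 1.3628e+13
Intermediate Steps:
t = 1033/456 ≈ 2.2654
a(n) = 1/(1033/456 + 4*n²) (a(n) = 1/((n + n)*(n + n) + 1033/456) = 1/((2*n)*(2*n) + 1033/456) = 1/(4*n² + 1033/456) = 1/(1033/456 + 4*n²))
6796594/a(708) = 6796594/((456/(1033 + 1824*708²))) = 6796594/((456/(1033 + 1824*501264))) = 6796594/((456/(1033 + 914305536))) = 6796594/((456/914306569)) = 6796594/((456*(1/914306569))) = 6796594/(456/914306569) = 6796594*(914306569/456) = 3107085270512993/228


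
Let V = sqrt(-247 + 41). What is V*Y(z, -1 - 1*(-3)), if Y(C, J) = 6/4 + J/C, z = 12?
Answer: 5*I*sqrt(206)/3 ≈ 23.921*I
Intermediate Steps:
Y(C, J) = 3/2 + J/C (Y(C, J) = 6*(1/4) + J/C = 3/2 + J/C)
V = I*sqrt(206) (V = sqrt(-206) = I*sqrt(206) ≈ 14.353*I)
V*Y(z, -1 - 1*(-3)) = (I*sqrt(206))*(3/2 + (-1 - 1*(-3))/12) = (I*sqrt(206))*(3/2 + (-1 + 3)*(1/12)) = (I*sqrt(206))*(3/2 + 2*(1/12)) = (I*sqrt(206))*(3/2 + 1/6) = (I*sqrt(206))*(5/3) = 5*I*sqrt(206)/3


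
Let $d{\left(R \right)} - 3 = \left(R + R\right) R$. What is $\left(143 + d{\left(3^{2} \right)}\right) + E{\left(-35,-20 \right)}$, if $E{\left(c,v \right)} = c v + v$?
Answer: $988$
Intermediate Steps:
$E{\left(c,v \right)} = v + c v$
$d{\left(R \right)} = 3 + 2 R^{2}$ ($d{\left(R \right)} = 3 + \left(R + R\right) R = 3 + 2 R R = 3 + 2 R^{2}$)
$\left(143 + d{\left(3^{2} \right)}\right) + E{\left(-35,-20 \right)} = \left(143 + \left(3 + 2 \left(3^{2}\right)^{2}\right)\right) - 20 \left(1 - 35\right) = \left(143 + \left(3 + 2 \cdot 9^{2}\right)\right) - -680 = \left(143 + \left(3 + 2 \cdot 81\right)\right) + 680 = \left(143 + \left(3 + 162\right)\right) + 680 = \left(143 + 165\right) + 680 = 308 + 680 = 988$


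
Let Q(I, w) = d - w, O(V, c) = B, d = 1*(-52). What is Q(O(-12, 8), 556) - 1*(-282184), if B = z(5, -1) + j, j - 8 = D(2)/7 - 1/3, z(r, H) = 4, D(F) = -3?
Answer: 281576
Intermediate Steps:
d = -52
j = 152/21 (j = 8 + (-3/7 - 1/3) = 8 - 16/21 = 152/21 ≈ 7.2381)
B = 236/21 (B = 4 + 152/21 = 236/21 ≈ 11.238)
O(V, c) = 236/21
Q(I, w) = -52 - w
Q(O(-12, 8), 556) - 1*(-282184) = (-52 - 1*556) - 1*(-282184) = (-52 - 556) + 282184 = -608 + 282184 = 281576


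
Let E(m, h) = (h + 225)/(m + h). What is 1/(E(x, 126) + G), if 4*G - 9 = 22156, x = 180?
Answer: 68/376883 ≈ 0.00018043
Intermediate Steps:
E(m, h) = (225 + h)/(h + m)
G = 22165/4 (G = 9/4 + (1/4)*22156 = 9/4 + 5539 = 22165/4 ≈ 5541.3)
1/(E(x, 126) + G) = 1/((225 + 126)/(126 + 180) + 22165/4) = 1/(351/306 + 22165/4) = 1/((1/306)*351 + 22165/4) = 1/(39/34 + 22165/4) = 1/(376883/68) = 68/376883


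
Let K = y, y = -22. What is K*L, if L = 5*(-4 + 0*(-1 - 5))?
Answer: 440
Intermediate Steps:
L = -20 (L = 5*(-4 + 0*(-6)) = 5*(-4 + 0) = 5*(-4) = -20)
K = -22
K*L = -22*(-20) = 440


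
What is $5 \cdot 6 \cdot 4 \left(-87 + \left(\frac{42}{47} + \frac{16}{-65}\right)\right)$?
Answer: $- \frac{6331368}{611} \approx -10362.0$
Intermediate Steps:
$5 \cdot 6 \cdot 4 \left(-87 + \left(\frac{42}{47} + \frac{16}{-65}\right)\right) = 30 \cdot 4 \left(-87 + \left(42 \cdot \frac{1}{47} + 16 \left(- \frac{1}{65}\right)\right)\right) = 120 \left(-87 + \left(\frac{42}{47} - \frac{16}{65}\right)\right) = 120 \left(-87 + \frac{1978}{3055}\right) = 120 \left(- \frac{263807}{3055}\right) = - \frac{6331368}{611}$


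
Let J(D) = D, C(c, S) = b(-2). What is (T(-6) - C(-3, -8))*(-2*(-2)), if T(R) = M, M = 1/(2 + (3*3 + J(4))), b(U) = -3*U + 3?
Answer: -536/15 ≈ -35.733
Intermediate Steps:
b(U) = 3 - 3*U
C(c, S) = 9 (C(c, S) = 3 - 3*(-2) = 3 + 6 = 9)
M = 1/15 (M = 1/(2 + (3*3 + 4)) = 1/(2 + (9 + 4)) = 1/(2 + 13) = 1/15 ≈ 0.066667)
T(R) = 1/15
(T(-6) - C(-3, -8))*(-2*(-2)) = (1/15 - 1*9)*(-2*(-2)) = (1/15 - 9)*4 = -134/15*4 = -536/15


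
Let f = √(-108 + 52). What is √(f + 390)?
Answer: √(390 + 2*I*√14) ≈ 19.749 + 0.1895*I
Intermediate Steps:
f = 2*I*√14 (f = √(-56) = 2*I*√14 ≈ 7.4833*I)
√(f + 390) = √(2*I*√14 + 390) = √(390 + 2*I*√14)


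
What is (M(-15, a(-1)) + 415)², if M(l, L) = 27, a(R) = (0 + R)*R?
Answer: 195364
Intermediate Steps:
a(R) = R² (a(R) = R*R = R²)
(M(-15, a(-1)) + 415)² = (27 + 415)² = 442² = 195364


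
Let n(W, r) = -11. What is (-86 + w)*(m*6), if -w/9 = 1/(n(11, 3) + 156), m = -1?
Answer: 74874/145 ≈ 516.37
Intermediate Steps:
w = -9/145 (w = -9/(-11 + 156) = -9/145 ≈ -0.062069)
(-86 + w)*(m*6) = (-86 - 9/145)*(-1*6) = -12479/145*(-6) = 74874/145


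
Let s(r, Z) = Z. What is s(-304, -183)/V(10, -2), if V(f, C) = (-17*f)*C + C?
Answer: -183/338 ≈ -0.54142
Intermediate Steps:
V(f, C) = C - 17*C*f (V(f, C) = -17*C*f + C = C - 17*C*f)
s(-304, -183)/V(10, -2) = -183*(-1/(2*(1 - 17*10))) = -183*(-1/(2*(1 - 170))) = -183/((-2*(-169))) = -183/338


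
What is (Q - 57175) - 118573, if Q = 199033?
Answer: 23285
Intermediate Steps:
(Q - 57175) - 118573 = (199033 - 57175) - 118573 = 141858 - 118573 = 23285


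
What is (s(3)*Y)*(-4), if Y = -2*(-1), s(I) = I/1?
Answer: -24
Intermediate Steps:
s(I) = I (s(I) = I*1 = I)
Y = 2
(s(3)*Y)*(-4) = (3*2)*(-4) = 6*(-4) = -24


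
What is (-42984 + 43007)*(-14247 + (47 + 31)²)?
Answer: -187749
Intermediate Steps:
(-42984 + 43007)*(-14247 + (47 + 31)²) = 23*(-14247 + 78²) = 23*(-14247 + 6084) = 23*(-8163) = -187749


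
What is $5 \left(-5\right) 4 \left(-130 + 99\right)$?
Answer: $3100$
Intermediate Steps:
$5 \left(-5\right) 4 \left(-130 + 99\right) = \left(-25\right) 4 \left(-31\right) = \left(-100\right) \left(-31\right) = 3100$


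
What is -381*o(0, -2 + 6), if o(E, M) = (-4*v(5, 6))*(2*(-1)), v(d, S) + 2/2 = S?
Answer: -15240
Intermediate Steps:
v(d, S) = -1 + S
o(E, M) = 40 (o(E, M) = (-4*(-1 + 6))*(2*(-1)) = -4*5*(-2) = -20*(-2) = 40)
-381*o(0, -2 + 6) = -381*40 = -15240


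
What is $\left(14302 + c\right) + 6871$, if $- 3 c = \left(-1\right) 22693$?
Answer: $\frac{86212}{3} \approx 28737.0$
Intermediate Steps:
$c = \frac{22693}{3}$ ($c = - \frac{\left(-1\right) 22693}{3} = \left(- \frac{1}{3}\right) \left(-22693\right) = \frac{22693}{3} \approx 7564.3$)
$\left(14302 + c\right) + 6871 = \left(14302 + \frac{22693}{3}\right) + 6871 = \frac{65599}{3} + 6871 = \frac{86212}{3}$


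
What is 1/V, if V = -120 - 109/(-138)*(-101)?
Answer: -138/27569 ≈ -0.0050056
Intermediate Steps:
V = -27569/138 (V = -120 - 109*(-1/138)*(-101) = -120 + (109/138)*(-101) = -120 - 11009/138 = -27569/138 ≈ -199.78)
1/V = 1/(-27569/138) = -138/27569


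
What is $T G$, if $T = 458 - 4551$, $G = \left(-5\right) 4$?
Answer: $81860$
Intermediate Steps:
$G = -20$
$T = -4093$ ($T = 458 - 4551 = -4093$)
$T G = \left(-4093\right) \left(-20\right) = 81860$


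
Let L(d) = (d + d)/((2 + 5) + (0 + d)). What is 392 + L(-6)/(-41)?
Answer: 16084/41 ≈ 392.29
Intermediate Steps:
L(d) = 2*d/(7 + d) (L(d) = (2*d)/(7 + d) = 2*d/(7 + d))
392 + L(-6)/(-41) = 392 + (2*(-6)/(7 - 6))/(-41) = 392 - 2*(-6)/(41*1) = 392 - 2*(-6)/41 = 392 - 1/41*(-12) = 392 + 12/41 = 16084/41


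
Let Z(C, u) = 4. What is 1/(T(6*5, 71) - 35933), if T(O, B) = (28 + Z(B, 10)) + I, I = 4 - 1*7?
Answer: -1/35904 ≈ -2.7852e-5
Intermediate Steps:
I = -3 (I = 4 - 7 = -3)
T(O, B) = 29 (T(O, B) = (28 + 4) - 3 = 32 - 3 = 29)
1/(T(6*5, 71) - 35933) = 1/(29 - 35933) = 1/(-35904) = -1/35904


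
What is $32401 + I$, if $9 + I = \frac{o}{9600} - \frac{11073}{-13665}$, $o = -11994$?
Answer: $\frac{47213939231}{1457600} \approx 32392.0$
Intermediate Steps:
$I = - \frac{13758369}{1457600}$ ($I = -9 - \left(- \frac{3691}{4555} + \frac{1999}{1600}\right) = -9 - \frac{639969}{1457600} = - \frac{13758369}{1457600} \approx -9.4391$)
$32401 + I = 32401 - \frac{13758369}{1457600} = \frac{47213939231}{1457600}$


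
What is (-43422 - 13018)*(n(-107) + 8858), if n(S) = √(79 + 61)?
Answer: -499945520 - 112880*√35 ≈ -5.0061e+8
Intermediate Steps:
n(S) = 2*√35 (n(S) = √140 = 2*√35)
(-43422 - 13018)*(n(-107) + 8858) = (-43422 - 13018)*(2*√35 + 8858) = -56440*(8858 + 2*√35) = -499945520 - 112880*√35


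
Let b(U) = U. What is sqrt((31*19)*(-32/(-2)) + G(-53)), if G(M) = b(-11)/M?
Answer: sqrt(26472599)/53 ≈ 97.078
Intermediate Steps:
G(M) = -11/M
sqrt((31*19)*(-32/(-2)) + G(-53)) = sqrt((31*19)*(-32/(-2)) - 11/(-53)) = sqrt(589*(-32*(-1/2)) - 11*(-1/53)) = sqrt(589*16 + 11/53) = sqrt(9424 + 11/53) = sqrt(499483/53) = sqrt(26472599)/53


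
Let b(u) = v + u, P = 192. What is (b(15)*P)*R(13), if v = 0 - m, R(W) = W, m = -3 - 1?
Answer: 47424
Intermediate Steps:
m = -4
v = 4 (v = 0 - 1*(-4) = 0 + 4 = 4)
b(u) = 4 + u
(b(15)*P)*R(13) = ((4 + 15)*192)*13 = (19*192)*13 = 3648*13 = 47424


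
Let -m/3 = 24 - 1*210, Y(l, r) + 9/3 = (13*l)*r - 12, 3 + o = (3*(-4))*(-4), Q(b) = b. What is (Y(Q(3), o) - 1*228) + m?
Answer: 2070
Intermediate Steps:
o = 45 (o = -3 + (3*(-4))*(-4) = -3 - 12*(-4) = -3 + 48 = 45)
Y(l, r) = -15 + 13*l*r (Y(l, r) = -3 + ((13*l)*r - 12) = -3 + (13*l*r - 12) = -3 + (-12 + 13*l*r) = -15 + 13*l*r)
m = 558 (m = -3*(24 - 1*210) = -3*(24 - 210) = -3*(-186) = 558)
(Y(Q(3), o) - 1*228) + m = ((-15 + 13*3*45) - 1*228) + 558 = ((-15 + 1755) - 228) + 558 = (1740 - 228) + 558 = 1512 + 558 = 2070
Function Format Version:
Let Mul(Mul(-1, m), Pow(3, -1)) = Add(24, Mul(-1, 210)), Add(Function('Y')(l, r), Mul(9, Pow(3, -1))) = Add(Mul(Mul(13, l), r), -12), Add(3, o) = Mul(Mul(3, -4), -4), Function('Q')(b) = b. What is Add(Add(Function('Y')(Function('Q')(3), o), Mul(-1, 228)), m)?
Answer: 2070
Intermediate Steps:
o = 45 (o = Add(-3, Mul(Mul(3, -4), -4)) = Add(-3, Mul(-12, -4)) = Add(-3, 48) = 45)
Function('Y')(l, r) = Add(-15, Mul(13, l, r)) (Function('Y')(l, r) = Add(-3, Add(Mul(Mul(13, l), r), -12)) = Add(-3, Add(Mul(13, l, r), -12)) = Add(-3, Add(-12, Mul(13, l, r))) = Add(-15, Mul(13, l, r)))
m = 558 (m = Mul(-3, Add(24, Mul(-1, 210))) = Mul(-3, Add(24, -210)) = Mul(-3, -186) = 558)
Add(Add(Function('Y')(Function('Q')(3), o), Mul(-1, 228)), m) = Add(Add(Add(-15, Mul(13, 3, 45)), Mul(-1, 228)), 558) = Add(Add(Add(-15, 1755), -228), 558) = Add(Add(1740, -228), 558) = Add(1512, 558) = 2070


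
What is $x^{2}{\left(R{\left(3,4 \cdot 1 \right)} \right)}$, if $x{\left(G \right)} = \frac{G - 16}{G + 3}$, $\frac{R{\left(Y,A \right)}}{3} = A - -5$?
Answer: $\frac{121}{900} \approx 0.13444$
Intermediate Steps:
$R{\left(Y,A \right)} = 15 + 3 A$ ($R{\left(Y,A \right)} = 3 \left(A - -5\right) = 3 \left(A + 5\right) = 3 \left(5 + A\right) = 15 + 3 A$)
$x{\left(G \right)} = \frac{-16 + G}{3 + G}$
$x^{2}{\left(R{\left(3,4 \cdot 1 \right)} \right)} = \left(\frac{-16 + \left(15 + 3 \cdot 4 \cdot 1\right)}{3 + \left(15 + 3 \cdot 4 \cdot 1\right)}\right)^{2} = \left(\frac{-16 + \left(15 + 3 \cdot 4\right)}{3 + \left(15 + 3 \cdot 4\right)}\right)^{2} = \left(\frac{-16 + \left(15 + 12\right)}{3 + \left(15 + 12\right)}\right)^{2} = \left(\frac{-16 + 27}{3 + 27}\right)^{2} = \left(\frac{1}{30} \cdot 11\right)^{2} = \left(\frac{11}{30}\right)^{2} = \frac{121}{900}$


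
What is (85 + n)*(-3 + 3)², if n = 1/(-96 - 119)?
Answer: 0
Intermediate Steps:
n = -1/215 (n = 1/(-215) = -1/215 ≈ -0.0046512)
(85 + n)*(-3 + 3)² = (85 - 1/215)*(-3 + 3)² = (18274/215)*0² = (18274/215)*0 = 0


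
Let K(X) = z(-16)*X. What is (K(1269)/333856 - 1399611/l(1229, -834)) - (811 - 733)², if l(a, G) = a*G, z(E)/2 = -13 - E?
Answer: -173454657692327/28516477168 ≈ -6082.6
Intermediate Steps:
z(E) = -26 - 2*E (z(E) = 2*(-13 - E) = -26 - 2*E)
l(a, G) = G*a
K(X) = 6*X (K(X) = (-26 - 2*(-16))*X = (-26 + 32)*X = 6*X)
(K(1269)/333856 - 1399611/l(1229, -834)) - (811 - 733)² = ((6*1269)/333856 - 1399611/((-834*1229))) - (811 - 733)² = (7614*(1/333856) - 1399611/(-1024986)) - 1*78² = (3807/166928 - 1399611*(-1/1024986)) - 1*6084 = (3807/166928 + 466537/341662) - 6084 = 39589397785/28516477168 - 6084 = -173454657692327/28516477168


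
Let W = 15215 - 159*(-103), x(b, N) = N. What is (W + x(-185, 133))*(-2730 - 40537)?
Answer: -1372645575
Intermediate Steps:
W = 31592 (W = 15215 - 1*(-16377) = 15215 + 16377 = 31592)
(W + x(-185, 133))*(-2730 - 40537) = (31592 + 133)*(-2730 - 40537) = 31725*(-43267) = -1372645575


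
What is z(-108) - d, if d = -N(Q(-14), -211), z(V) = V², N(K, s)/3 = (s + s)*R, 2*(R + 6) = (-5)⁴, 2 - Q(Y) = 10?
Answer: -376365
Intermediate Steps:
Q(Y) = -8 (Q(Y) = 2 - 1*10 = 2 - 10 = -8)
R = 613/2 (R = -6 + (½)*(-5)⁴ = -6 + (½)*625 = -6 + 625/2 = 613/2 ≈ 306.50)
N(K, s) = 1839*s (N(K, s) = 3*((s + s)*(613/2)) = 3*((2*s)*(613/2)) = 3*(613*s) = 1839*s)
d = 388029 (d = -1839*(-211) = -1*(-388029) = 388029)
z(-108) - d = (-108)² - 1*388029 = 11664 - 388029 = -376365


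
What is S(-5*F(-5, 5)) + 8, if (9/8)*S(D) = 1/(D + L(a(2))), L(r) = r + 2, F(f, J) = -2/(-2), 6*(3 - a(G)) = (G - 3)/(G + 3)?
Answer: 104/3 ≈ 34.667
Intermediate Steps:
a(G) = 3 - (-3 + G)/(6*(3 + G)) (a(G) = 3 - (G - 3)/(6*(G + 3)) = 3 - (-3 + G)/(6*(3 + G)))
F(f, J) = 1 (F(f, J) = -2*(-1/2) = 1)
L(r) = 2 + r
S(D) = 8/(9*(151/30 + D)) (S(D) = 8/(9*(D + (2 + (57 + 17*2)/(6*(3 + 2))))) = 8/(9*(D + (2 + (1/6)*(57 + 34)/5))) = 8/(9*(D + (2 + (1/6)*(1/5)*91))) = 8/(9*(D + (2 + 91/30))) = 8/(9*(D + 151/30)) = 8/(9*(151/30 + D)))
S(-5*F(-5, 5)) + 8 = 80/(3*(151 + 30*(-5*1))) + 8 = 80/(3*(151 + 30*(-5))) + 8 = 80/(3*(151 - 150)) + 8 = (80/3)/1 + 8 = (80/3)*1 + 8 = 80/3 + 8 = 104/3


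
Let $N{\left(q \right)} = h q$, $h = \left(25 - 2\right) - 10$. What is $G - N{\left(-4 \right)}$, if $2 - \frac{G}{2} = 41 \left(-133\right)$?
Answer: $10962$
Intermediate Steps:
$h = 13$ ($h = 23 - 10 = 13$)
$N{\left(q \right)} = 13 q$
$G = 10910$ ($G = 4 - 2 \cdot 41 \left(-133\right) = 4 - -10906 = 4 + 10906 = 10910$)
$G - N{\left(-4 \right)} = 10910 - 13 \left(-4\right) = 10910 - -52 = 10910 + 52 = 10962$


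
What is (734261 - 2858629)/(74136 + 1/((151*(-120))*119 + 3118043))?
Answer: -2043138540784/71301261769 ≈ -28.655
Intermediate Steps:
(734261 - 2858629)/(74136 + 1/((151*(-120))*119 + 3118043)) = -2124368/(74136 + 1/(-18120*119 + 3118043)) = -2124368/(74136 + 1/(-2156280 + 3118043)) = -2124368/(74136 + 1/961763) = -2124368/71301261769/961763 = -2124368*961763/71301261769 = -2043138540784/71301261769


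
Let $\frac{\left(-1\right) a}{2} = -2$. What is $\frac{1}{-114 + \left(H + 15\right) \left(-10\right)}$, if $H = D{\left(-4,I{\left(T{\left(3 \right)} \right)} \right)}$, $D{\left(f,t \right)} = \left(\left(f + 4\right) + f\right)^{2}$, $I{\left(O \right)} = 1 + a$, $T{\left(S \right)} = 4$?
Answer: $- \frac{1}{424} \approx -0.0023585$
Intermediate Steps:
$a = 4$ ($a = \left(-2\right) \left(-2\right) = 4$)
$I{\left(O \right)} = 5$ ($I{\left(O \right)} = 1 + 4 = 5$)
$D{\left(f,t \right)} = \left(4 + 2 f\right)^{2}$ ($D{\left(f,t \right)} = \left(\left(4 + f\right) + f\right)^{2} = \left(4 + 2 f\right)^{2}$)
$H = 16$ ($H = 4 \left(2 - 4\right)^{2} = 4 \left(-2\right)^{2} = 4 \cdot 4 = 16$)
$\frac{1}{-114 + \left(H + 15\right) \left(-10\right)} = \frac{1}{-114 + \left(16 + 15\right) \left(-10\right)} = \frac{1}{-114 + 31 \left(-10\right)} = \frac{1}{-114 - 310} = \frac{1}{-424} = - \frac{1}{424}$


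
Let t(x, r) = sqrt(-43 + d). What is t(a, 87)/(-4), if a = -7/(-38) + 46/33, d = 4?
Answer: -I*sqrt(39)/4 ≈ -1.5612*I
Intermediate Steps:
a = 1979/1254 (a = -7*(-1/38) + 46*(1/33) = 7/38 + 46/33 = 1979/1254 ≈ 1.5781)
t(x, r) = I*sqrt(39) (t(x, r) = sqrt(-43 + 4) = sqrt(-39) = I*sqrt(39))
t(a, 87)/(-4) = (I*sqrt(39))/(-4) = (I*sqrt(39))*(-1/4) = -I*sqrt(39)/4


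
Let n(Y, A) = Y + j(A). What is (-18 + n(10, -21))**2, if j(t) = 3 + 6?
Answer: 1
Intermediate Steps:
j(t) = 9
n(Y, A) = 9 + Y (n(Y, A) = Y + 9 = 9 + Y)
(-18 + n(10, -21))**2 = (-18 + (9 + 10))**2 = (-18 + 19)**2 = 1**2 = 1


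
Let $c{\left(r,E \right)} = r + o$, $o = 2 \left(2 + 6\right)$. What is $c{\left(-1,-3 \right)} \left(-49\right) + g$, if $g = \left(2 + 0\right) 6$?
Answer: $-723$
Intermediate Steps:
$g = 12$ ($g = 2 \cdot 6 = 12$)
$o = 16$ ($o = 2 \cdot 8 = 16$)
$c{\left(r,E \right)} = 16 + r$ ($c{\left(r,E \right)} = r + 16 = 16 + r$)
$c{\left(-1,-3 \right)} \left(-49\right) + g = \left(16 - 1\right) \left(-49\right) + 12 = 15 \left(-49\right) + 12 = -735 + 12 = -723$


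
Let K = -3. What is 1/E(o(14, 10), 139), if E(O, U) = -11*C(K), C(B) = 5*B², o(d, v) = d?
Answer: -1/495 ≈ -0.0020202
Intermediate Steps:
E(O, U) = -495 (E(O, U) = -55*(-3)² = -55*9 = -11*45 = -495)
1/E(o(14, 10), 139) = 1/(-495) = -1/495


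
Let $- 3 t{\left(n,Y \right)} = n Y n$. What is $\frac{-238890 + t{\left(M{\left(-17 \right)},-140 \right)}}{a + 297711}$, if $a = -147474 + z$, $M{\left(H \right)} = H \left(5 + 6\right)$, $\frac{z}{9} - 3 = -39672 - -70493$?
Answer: $\frac{4178990}{1282959} \approx 3.2573$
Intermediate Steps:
$z = 277416$ ($z = 27 + 9 \left(-39672 - -70493\right) = 27 + 9 \left(-39672 + 70493\right) = 27 + 9 \cdot 30821 = 27 + 277389 = 277416$)
$M{\left(H \right)} = 11 H$ ($M{\left(H \right)} = H 11 = 11 H$)
$a = 129942$ ($a = -147474 + 277416 = 129942$)
$t{\left(n,Y \right)} = - \frac{Y n^{2}}{3}$ ($t{\left(n,Y \right)} = - \frac{n Y n}{3} = - \frac{Y n n}{3} = - \frac{Y n^{2}}{3}$)
$\frac{-238890 + t{\left(M{\left(-17 \right)},-140 \right)}}{a + 297711} = \frac{-238890 - - \frac{140 \left(11 \left(-17\right)\right)^{2}}{3}}{129942 + 297711} = \frac{-238890 - - \frac{140 \left(-187\right)^{2}}{3}}{427653} = \left(-238890 - \left(- \frac{140}{3}\right) 34969\right) \frac{1}{427653} = \left(-238890 + \frac{4895660}{3}\right) \frac{1}{427653} = \frac{4178990}{3} \cdot \frac{1}{427653} = \frac{4178990}{1282959}$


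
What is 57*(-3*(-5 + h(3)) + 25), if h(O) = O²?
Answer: 741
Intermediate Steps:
57*(-3*(-5 + h(3)) + 25) = 57*(-3*(-5 + 3²) + 25) = 57*(-3*(-5 + 9) + 25) = 57*(-3*4 + 25) = 57*(-12 + 25) = 57*13 = 741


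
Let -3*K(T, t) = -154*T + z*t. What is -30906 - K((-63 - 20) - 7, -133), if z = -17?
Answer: -76597/3 ≈ -25532.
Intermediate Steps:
K(T, t) = 17*t/3 + 154*T/3 (K(T, t) = -(-154*T - 17*t)/3 = 17*t/3 + 154*T/3)
-30906 - K((-63 - 20) - 7, -133) = -30906 - ((17/3)*(-133) + 154*((-63 - 20) - 7)/3) = -30906 - (-2261/3 + 154*(-83 - 7)/3) = -30906 - (-2261/3 + (154/3)*(-90)) = -30906 - (-2261/3 - 4620) = -30906 - 1*(-16121/3) = -30906 + 16121/3 = -76597/3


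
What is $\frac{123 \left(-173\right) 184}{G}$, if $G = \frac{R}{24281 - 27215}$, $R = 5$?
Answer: $\frac{11487595824}{5} \approx 2.2975 \cdot 10^{9}$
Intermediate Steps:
$G = - \frac{5}{2934}$ ($G = \frac{1}{24281 - 27215} \cdot 5 = \frac{1}{-2934} \cdot 5 = \left(- \frac{1}{2934}\right) 5 = - \frac{5}{2934} \approx -0.0017042$)
$\frac{123 \left(-173\right) 184}{G} = \frac{123 \left(-173\right) 184}{- \frac{5}{2934}} = \left(-21279\right) 184 \left(- \frac{2934}{5}\right) = \left(-3915336\right) \left(- \frac{2934}{5}\right) = \frac{11487595824}{5}$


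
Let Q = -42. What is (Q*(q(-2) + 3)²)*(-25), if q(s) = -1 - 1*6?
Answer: 16800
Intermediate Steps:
q(s) = -7 (q(s) = -1 - 6 = -7)
(Q*(q(-2) + 3)²)*(-25) = -42*(-7 + 3)²*(-25) = -42*(-4)²*(-25) = -42*16*(-25) = -672*(-25) = 16800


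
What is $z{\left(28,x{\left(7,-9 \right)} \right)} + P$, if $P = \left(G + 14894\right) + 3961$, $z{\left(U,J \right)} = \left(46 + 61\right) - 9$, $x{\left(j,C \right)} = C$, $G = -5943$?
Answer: $13010$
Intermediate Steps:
$z{\left(U,J \right)} = 98$ ($z{\left(U,J \right)} = 107 - 9 = 98$)
$P = 12912$ ($P = \left(-5943 + 14894\right) + 3961 = 8951 + 3961 = 12912$)
$z{\left(28,x{\left(7,-9 \right)} \right)} + P = 98 + 12912 = 13010$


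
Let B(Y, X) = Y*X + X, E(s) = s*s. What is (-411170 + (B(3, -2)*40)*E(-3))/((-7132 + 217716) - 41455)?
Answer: -414050/169129 ≈ -2.4481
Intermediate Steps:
E(s) = s²
B(Y, X) = X + X*Y (B(Y, X) = X*Y + X = X + X*Y)
(-411170 + (B(3, -2)*40)*E(-3))/((-7132 + 217716) - 41455) = (-411170 + (-2*(1 + 3)*40)*(-3)²)/((-7132 + 217716) - 41455) = (-411170 + (-2*4*40)*9)/(210584 - 41455) = (-411170 - 8*40*9)/169129 = (-411170 - 320*9)*(1/169129) = (-411170 - 2880)*(1/169129) = -414050*1/169129 = -414050/169129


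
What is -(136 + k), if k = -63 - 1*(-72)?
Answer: -145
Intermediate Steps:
k = 9 (k = -63 + 72 = 9)
-(136 + k) = -(136 + 9) = -1*145 = -145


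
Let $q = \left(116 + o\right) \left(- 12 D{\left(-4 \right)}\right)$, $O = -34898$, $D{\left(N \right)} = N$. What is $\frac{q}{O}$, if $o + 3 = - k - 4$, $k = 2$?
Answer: $- \frac{2568}{17449} \approx -0.14717$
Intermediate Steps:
$o = -9$ ($o = -3 - 6 = -9$)
$q = 5136$ ($q = \left(116 - 9\right) \left(\left(-12\right) \left(-4\right)\right) = 107 \cdot 48 = 5136$)
$\frac{q}{O} = \frac{5136}{-34898} = 5136 \left(- \frac{1}{34898}\right) = - \frac{2568}{17449}$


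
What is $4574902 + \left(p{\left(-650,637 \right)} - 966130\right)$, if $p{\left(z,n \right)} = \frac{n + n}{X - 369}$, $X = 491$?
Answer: $\frac{220135729}{61} \approx 3.6088 \cdot 10^{6}$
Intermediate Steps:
$p{\left(z,n \right)} = \frac{n}{61}$ ($p{\left(z,n \right)} = \frac{n + n}{491 - 369} = \frac{2 n}{122} = 2 n \frac{1}{122} = \frac{n}{61}$)
$4574902 + \left(p{\left(-650,637 \right)} - 966130\right) = 4574902 + \left(\frac{1}{61} \cdot 637 - 966130\right) = 4574902 + \left(\frac{637}{61} - 966130\right) = 4574902 - \frac{58933293}{61} = \frac{220135729}{61}$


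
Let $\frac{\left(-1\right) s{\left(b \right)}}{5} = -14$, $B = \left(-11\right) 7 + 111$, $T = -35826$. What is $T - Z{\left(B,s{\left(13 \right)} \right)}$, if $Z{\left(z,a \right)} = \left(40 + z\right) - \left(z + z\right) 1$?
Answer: $-35832$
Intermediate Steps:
$B = 34$ ($B = -77 + 111 = 34$)
$s{\left(b \right)} = 70$ ($s{\left(b \right)} = \left(-5\right) \left(-14\right) = 70$)
$Z{\left(z,a \right)} = 40 - z$ ($Z{\left(z,a \right)} = \left(40 + z\right) - 2 z 1 = \left(40 + z\right) - 2 z = 40 - z$)
$T - Z{\left(B,s{\left(13 \right)} \right)} = -35826 - \left(40 - 34\right) = -35826 - 6 = -35832$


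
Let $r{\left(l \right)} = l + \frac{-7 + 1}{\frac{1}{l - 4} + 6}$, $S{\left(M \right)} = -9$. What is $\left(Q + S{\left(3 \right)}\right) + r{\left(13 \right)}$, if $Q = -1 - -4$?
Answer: $\frac{331}{55} \approx 6.0182$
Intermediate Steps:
$Q = 3$ ($Q = -1 + 4 = 3$)
$r{\left(l \right)} = l - \frac{6}{6 + \frac{1}{-4 + l}}$ ($r{\left(l \right)} = l - \frac{6}{\frac{1}{-4 + l} + 6} = l - \frac{6}{6 + \frac{1}{-4 + l}}$)
$\left(Q + S{\left(3 \right)}\right) + r{\left(13 \right)} = \left(3 - 9\right) + \frac{24 - 377 + 6 \cdot 13^{2}}{-23 + 6 \cdot 13} = -6 + \frac{24 - 377 + 6 \cdot 169}{-23 + 78} = -6 + \frac{24 - 377 + 1014}{55} = -6 + \frac{1}{55} \cdot 661 = -6 + \frac{661}{55} = \frac{331}{55}$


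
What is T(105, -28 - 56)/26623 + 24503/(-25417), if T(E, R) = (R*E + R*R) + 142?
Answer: -693569743/676676791 ≈ -1.0250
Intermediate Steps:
T(E, R) = 142 + R**2 + E*R (T(E, R) = (E*R + R**2) + 142 = (R**2 + E*R) + 142 = 142 + R**2 + E*R)
T(105, -28 - 56)/26623 + 24503/(-25417) = (142 + (-28 - 56)**2 + 105*(-28 - 56))/26623 + 24503/(-25417) = (142 + (-84)**2 + 105*(-84))*(1/26623) + 24503*(-1/25417) = (142 + 7056 - 8820)*(1/26623) - 24503/25417 = -1622*1/26623 - 24503/25417 = -1622/26623 - 24503/25417 = -693569743/676676791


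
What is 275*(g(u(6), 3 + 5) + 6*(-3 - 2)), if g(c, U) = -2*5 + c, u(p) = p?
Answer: -9350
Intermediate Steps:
g(c, U) = -10 + c
275*(g(u(6), 3 + 5) + 6*(-3 - 2)) = 275*((-10 + 6) + 6*(-3 - 2)) = 275*(-4 + 6*(-5)) = 275*(-4 - 30) = 275*(-34) = -9350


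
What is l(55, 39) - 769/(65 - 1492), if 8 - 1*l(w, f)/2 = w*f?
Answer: -6098229/1427 ≈ -4273.5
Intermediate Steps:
l(w, f) = 16 - 2*f*w (l(w, f) = 16 - 2*w*f = 16 - 2*f*w)
l(55, 39) - 769/(65 - 1492) = (16 - 2*39*55) - 769/(65 - 1492) = (16 - 4290) - 769/(-1427) = -4274 - 769*(-1)/1427 = -4274 - 1*(-769/1427) = -4274 + 769/1427 = -6098229/1427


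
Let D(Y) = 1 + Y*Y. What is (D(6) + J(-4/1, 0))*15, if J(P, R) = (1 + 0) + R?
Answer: 570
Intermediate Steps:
D(Y) = 1 + Y**2
J(P, R) = 1 + R
(D(6) + J(-4/1, 0))*15 = ((1 + 6**2) + (1 + 0))*15 = ((1 + 36) + 1)*15 = (37 + 1)*15 = 38*15 = 570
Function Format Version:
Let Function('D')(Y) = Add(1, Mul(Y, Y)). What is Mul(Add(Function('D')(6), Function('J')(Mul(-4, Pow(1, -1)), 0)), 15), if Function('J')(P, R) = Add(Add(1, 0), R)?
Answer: 570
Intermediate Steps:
Function('D')(Y) = Add(1, Pow(Y, 2))
Function('J')(P, R) = Add(1, R)
Mul(Add(Function('D')(6), Function('J')(Mul(-4, Pow(1, -1)), 0)), 15) = Mul(Add(Add(1, Pow(6, 2)), Add(1, 0)), 15) = Mul(Add(Add(1, 36), 1), 15) = Mul(Add(37, 1), 15) = Mul(38, 15) = 570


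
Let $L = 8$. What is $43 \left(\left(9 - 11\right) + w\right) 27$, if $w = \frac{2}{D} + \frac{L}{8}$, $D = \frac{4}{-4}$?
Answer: $-3483$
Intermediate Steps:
$D = -1$ ($D = 4 \left(- \frac{1}{4}\right) = -1$)
$w = -1$ ($w = \frac{2}{-1} + \frac{8}{8} = 2 \left(-1\right) + 8 \cdot \frac{1}{8} = -2 + 1 = -1$)
$43 \left(\left(9 - 11\right) + w\right) 27 = 43 \left(\left(9 - 11\right) - 1\right) 27 = 43 \left(-2 - 1\right) 27 = 43 \left(-3\right) 27 = \left(-129\right) 27 = -3483$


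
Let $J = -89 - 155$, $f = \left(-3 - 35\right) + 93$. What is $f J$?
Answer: $-13420$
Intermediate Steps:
$f = 55$ ($f = \left(-3 - 35\right) + 93 = -38 + 93 = 55$)
$J = -244$
$f J = 55 \left(-244\right) = -13420$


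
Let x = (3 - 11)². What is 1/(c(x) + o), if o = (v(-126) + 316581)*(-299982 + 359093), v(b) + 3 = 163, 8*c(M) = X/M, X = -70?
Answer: 256/4793056576221 ≈ 5.3411e-11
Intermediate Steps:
x = 64 (x = (-8)² = 64)
c(M) = -35/(4*M) (c(M) = (-70/M)/8 = -35/(4*M))
v(b) = 160 (v(b) = -3 + 163 = 160)
o = 18722877251 (o = (160 + 316581)*(-299982 + 359093) = 316741*59111 = 18722877251)
1/(c(x) + o) = 1/(-35/4/64 + 18722877251) = 1/(-35/4*1/64 + 18722877251) = 1/(-35/256 + 18722877251) = 1/(4793056576221/256) = 256/4793056576221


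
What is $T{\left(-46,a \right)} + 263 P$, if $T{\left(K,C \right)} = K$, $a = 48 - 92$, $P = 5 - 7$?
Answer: $-572$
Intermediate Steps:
$P = -2$
$a = -44$
$T{\left(-46,a \right)} + 263 P = -46 + 263 \left(-2\right) = -46 - 526 = -572$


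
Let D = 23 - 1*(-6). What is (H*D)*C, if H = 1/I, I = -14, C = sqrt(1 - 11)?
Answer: -29*I*sqrt(10)/14 ≈ -6.5504*I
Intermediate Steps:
C = I*sqrt(10) (C = sqrt(-10) = I*sqrt(10) ≈ 3.1623*I)
D = 29 (D = 23 + 6 = 29)
H = -1/14 (H = 1/(-14) = -1/14 ≈ -0.071429)
(H*D)*C = (-1/14*29)*(I*sqrt(10)) = -29*I*sqrt(10)/14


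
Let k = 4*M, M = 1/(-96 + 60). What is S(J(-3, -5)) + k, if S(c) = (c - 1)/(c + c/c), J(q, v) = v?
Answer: 25/18 ≈ 1.3889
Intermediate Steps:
S(c) = (-1 + c)/(1 + c) (S(c) = (-1 + c)/(c + 1) = (-1 + c)/(1 + c))
M = -1/36 (M = 1/(-36) = -1/36 ≈ -0.027778)
k = -⅑ (k = 4*(-1/36) = -⅑ ≈ -0.11111)
S(J(-3, -5)) + k = (-1 - 5)/(1 - 5) - ⅑ = -6/(-4) - ⅑ = -¼*(-6) - ⅑ = 3/2 - ⅑ = 25/18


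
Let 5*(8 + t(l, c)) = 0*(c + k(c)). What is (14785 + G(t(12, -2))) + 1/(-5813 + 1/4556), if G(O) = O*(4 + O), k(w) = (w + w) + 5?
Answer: 392413823503/26484027 ≈ 14817.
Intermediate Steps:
k(w) = 5 + 2*w (k(w) = 2*w + 5 = 5 + 2*w)
t(l, c) = -8 (t(l, c) = -8 + (0*(c + (5 + 2*c)))/5 = -8 + (0*(5 + 3*c))/5 = -8 + (1/5)*0 = -8 + 0 = -8)
(14785 + G(t(12, -2))) + 1/(-5813 + 1/4556) = (14785 - 8*(4 - 8)) + 1/(-5813 + 1/4556) = (14785 - 8*(-4)) + 1/(-5813 + 1/4556) = (14785 + 32) + 1/(-26484027/4556) = 14817 - 4556/26484027 = 392413823503/26484027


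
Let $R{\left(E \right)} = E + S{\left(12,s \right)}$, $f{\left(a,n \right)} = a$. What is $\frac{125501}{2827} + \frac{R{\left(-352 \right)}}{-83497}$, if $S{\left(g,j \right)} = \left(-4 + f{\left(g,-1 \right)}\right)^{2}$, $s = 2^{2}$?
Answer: $\frac{10479771173}{236046019} \approx 44.397$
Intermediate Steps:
$s = 4$
$S{\left(g,j \right)} = \left(-4 + g\right)^{2}$
$R{\left(E \right)} = 64 + E$ ($R{\left(E \right)} = E + \left(-4 + 12\right)^{2} = E + 8^{2} = E + 64 = 64 + E$)
$\frac{125501}{2827} + \frac{R{\left(-352 \right)}}{-83497} = \frac{125501}{2827} + \frac{64 - 352}{-83497} = 125501 \cdot \frac{1}{2827} - - \frac{288}{83497} = \frac{125501}{2827} + \frac{288}{83497} = \frac{10479771173}{236046019}$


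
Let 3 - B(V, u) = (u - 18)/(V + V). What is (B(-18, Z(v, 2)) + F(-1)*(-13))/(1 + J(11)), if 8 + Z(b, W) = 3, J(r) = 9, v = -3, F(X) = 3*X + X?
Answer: 1957/360 ≈ 5.4361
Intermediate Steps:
F(X) = 4*X
Z(b, W) = -5 (Z(b, W) = -8 + 3 = -5)
B(V, u) = 3 - (-18 + u)/(2*V) (B(V, u) = 3 - (u - 18)/(V + V) = 3 - (-18 + u)/(2*V))
(B(-18, Z(v, 2)) + F(-1)*(-13))/(1 + J(11)) = ((1/2)*(18 - 1*(-5) + 6*(-18))/(-18) + (4*(-1))*(-13))/(1 + 9) = ((1/2)*(-1/18)*(18 + 5 - 108) - 4*(-13))/10 = ((1/2)*(-1/18)*(-85) + 52)*(1/10) = (85/36 + 52)*(1/10) = (1957/36)*(1/10) = 1957/360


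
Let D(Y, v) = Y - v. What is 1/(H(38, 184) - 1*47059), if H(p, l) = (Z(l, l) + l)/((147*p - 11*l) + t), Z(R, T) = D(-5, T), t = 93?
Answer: -731/34400130 ≈ -2.1250e-5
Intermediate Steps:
Z(R, T) = -5 - T
H(p, l) = -5/(93 - 11*l + 147*p) (H(p, l) = ((-5 - l) + l)/((147*p - 11*l) + 93) = -5/((-11*l + 147*p) + 93) = -5/(93 - 11*l + 147*p))
1/(H(38, 184) - 1*47059) = 1/(-5/(93 - 11*184 + 147*38) - 1*47059) = 1/(-5/(93 - 2024 + 5586) - 47059) = 1/(-5/3655 - 47059) = 1/(-5*1/3655 - 47059) = 1/(-1/731 - 47059) = 1/(-34400130/731) = -731/34400130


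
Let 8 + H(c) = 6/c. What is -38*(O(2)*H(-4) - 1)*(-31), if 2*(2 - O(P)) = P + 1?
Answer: -13547/2 ≈ -6773.5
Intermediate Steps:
H(c) = -8 + 6/c
O(P) = 3/2 - P/2 (O(P) = 2 - (P + 1)/2 = 2 - (1 + P)/2 = 2 + (-½ - P/2) = 3/2 - P/2)
-38*(O(2)*H(-4) - 1)*(-31) = -38*((3/2 - ½*2)*(-8 + 6/(-4)) - 1)*(-31) = -38*((3/2 - 1)*(-8 + 6*(-¼)) - 1)*(-31) = -38*((-8 - 3/2)/2 - 1)*(-31) = -38*((½)*(-19/2) - 1)*(-31) = -38*(-19/4 - 1)*(-31) = -38*(-23/4)*(-31) = (437/2)*(-31) = -13547/2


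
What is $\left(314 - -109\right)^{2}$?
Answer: $178929$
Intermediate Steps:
$\left(314 - -109\right)^{2} = \left(314 + 109\right)^{2} = 423^{2} = 178929$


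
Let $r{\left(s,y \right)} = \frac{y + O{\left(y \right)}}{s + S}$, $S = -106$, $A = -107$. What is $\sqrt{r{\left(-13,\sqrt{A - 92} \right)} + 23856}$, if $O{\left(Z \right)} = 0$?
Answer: $\frac{\sqrt{337824816 - 119 i \sqrt{199}}}{119} \approx 154.45 - 0.00038375 i$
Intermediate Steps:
$r{\left(s,y \right)} = \frac{y}{-106 + s}$ ($r{\left(s,y \right)} = \frac{y + 0}{s - 106} = \frac{y}{-106 + s}$)
$\sqrt{r{\left(-13,\sqrt{A - 92} \right)} + 23856} = \sqrt{\frac{\sqrt{-107 - 92}}{-106 - 13} + 23856} = \sqrt{\frac{\sqrt{-199}}{-119} + 23856} = \sqrt{i \sqrt{199} \left(- \frac{1}{119}\right) + 23856} = \sqrt{- \frac{i \sqrt{199}}{119} + 23856} = \sqrt{23856 - \frac{i \sqrt{199}}{119}}$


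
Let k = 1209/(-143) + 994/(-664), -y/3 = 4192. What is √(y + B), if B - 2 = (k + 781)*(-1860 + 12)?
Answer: 2*I*√2475685405/83 ≈ 1198.9*I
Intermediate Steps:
y = -12576 (y = -3*4192 = -12576)
k = -36343/3652 (k = 1209*(-1/143) + 994*(-1/664) = -93/11 - 497/332 = -36343/3652 ≈ -9.9515)
B = -118266332/83 (B = 2 + (-36343/3652 + 781)*(-1860 + 12) = 2 + (2815869/3652)*(-1848) = 2 - 118266498/83 = -118266332/83 ≈ -1.4249e+6)
√(y + B) = √(-12576 - 118266332/83) = √(-119310140/83) = 2*I*√2475685405/83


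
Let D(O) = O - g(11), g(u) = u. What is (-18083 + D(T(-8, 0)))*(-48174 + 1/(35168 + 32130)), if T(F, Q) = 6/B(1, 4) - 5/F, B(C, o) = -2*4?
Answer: 67041604424829/76912 ≈ 8.7167e+8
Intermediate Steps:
B(C, o) = -8
T(F, Q) = -¾ - 5/F (T(F, Q) = 6/(-8) - 5/F = 6*(-⅛) - 5/F = -¾ - 5/F)
D(O) = -11 + O (D(O) = O - 1*11 = O - 11 = -11 + O)
(-18083 + D(T(-8, 0)))*(-48174 + 1/(35168 + 32130)) = (-18083 + (-11 + (-¾ - 5/(-8))))*(-48174 + 1/(35168 + 32130)) = (-18083 + (-11 + (-¾ - 5*(-⅛))))*(-48174 + 1/67298) = (-18083 + (-11 + (-¾ + 5/8)))*(-48174 + 1/67298) = (-18083 + (-11 - ⅛))*(-3242013851/67298) = (-18083 - 89/8)*(-3242013851/67298) = -144753/8*(-3242013851/67298) = 67041604424829/76912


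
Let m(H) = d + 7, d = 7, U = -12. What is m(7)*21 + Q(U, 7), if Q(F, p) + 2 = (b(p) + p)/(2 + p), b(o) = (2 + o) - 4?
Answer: 880/3 ≈ 293.33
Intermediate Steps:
b(o) = -2 + o
Q(F, p) = -2 + (-2 + 2*p)/(2 + p) (Q(F, p) = -2 + ((-2 + p) + p)/(2 + p) = -2 + (-2 + 2*p)/(2 + p))
m(H) = 14 (m(H) = 7 + 7 = 14)
m(7)*21 + Q(U, 7) = 14*21 - 6/(2 + 7) = 294 - 6/9 = 294 - 6*⅑ = 294 - ⅔ = 880/3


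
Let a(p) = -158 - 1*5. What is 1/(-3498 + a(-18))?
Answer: -1/3661 ≈ -0.00027315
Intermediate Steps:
a(p) = -163 (a(p) = -158 - 5 = -163)
1/(-3498 + a(-18)) = 1/(-3498 - 163) = 1/(-3661) = -1/3661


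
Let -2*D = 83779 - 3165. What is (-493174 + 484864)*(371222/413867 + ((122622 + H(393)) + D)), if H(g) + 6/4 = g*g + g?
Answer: -815636526351555/413867 ≈ -1.9708e+9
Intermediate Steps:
H(g) = -3/2 + g + g² (H(g) = -3/2 + (g*g + g) = -3/2 + (g² + g) = -3/2 + (g + g²) = -3/2 + g + g²)
D = -40307 (D = -(83779 - 3165)/2 = -½*80614 = -40307)
(-493174 + 484864)*(371222/413867 + ((122622 + H(393)) + D)) = (-493174 + 484864)*(371222/413867 + ((122622 + (-3/2 + 393 + 393²)) - 40307)) = -8310*(371222*(1/413867) + ((122622 + (-3/2 + 393 + 154449)) - 40307)) = -8310*(371222/413867 + ((122622 + 309681/2) - 40307)) = -8310*(371222/413867 + (554925/2 - 40307)) = -8310*(371222/413867 + 474311/2) = -8310*196302413081/827734 = -815636526351555/413867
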